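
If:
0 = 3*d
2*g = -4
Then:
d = 0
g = -2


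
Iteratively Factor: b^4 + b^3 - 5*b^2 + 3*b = (b + 3)*(b^3 - 2*b^2 + b) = (b - 1)*(b + 3)*(b^2 - b) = (b - 1)^2*(b + 3)*(b)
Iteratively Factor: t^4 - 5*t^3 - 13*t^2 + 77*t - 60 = (t + 4)*(t^3 - 9*t^2 + 23*t - 15) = (t - 5)*(t + 4)*(t^2 - 4*t + 3) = (t - 5)*(t - 3)*(t + 4)*(t - 1)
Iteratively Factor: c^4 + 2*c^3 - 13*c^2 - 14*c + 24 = (c - 3)*(c^3 + 5*c^2 + 2*c - 8) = (c - 3)*(c - 1)*(c^2 + 6*c + 8) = (c - 3)*(c - 1)*(c + 2)*(c + 4)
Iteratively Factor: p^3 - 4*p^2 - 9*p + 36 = (p - 3)*(p^2 - p - 12) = (p - 3)*(p + 3)*(p - 4)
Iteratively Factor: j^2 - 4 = (j + 2)*(j - 2)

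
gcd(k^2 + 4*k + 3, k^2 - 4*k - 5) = k + 1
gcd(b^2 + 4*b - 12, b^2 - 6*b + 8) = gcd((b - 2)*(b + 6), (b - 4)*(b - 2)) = b - 2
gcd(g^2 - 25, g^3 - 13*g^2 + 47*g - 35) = g - 5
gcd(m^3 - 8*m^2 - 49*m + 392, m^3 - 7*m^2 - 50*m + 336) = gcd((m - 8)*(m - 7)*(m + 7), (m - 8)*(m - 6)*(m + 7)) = m^2 - m - 56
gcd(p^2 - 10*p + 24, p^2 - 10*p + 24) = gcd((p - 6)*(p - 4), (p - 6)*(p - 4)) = p^2 - 10*p + 24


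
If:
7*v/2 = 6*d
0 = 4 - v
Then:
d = 7/3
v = 4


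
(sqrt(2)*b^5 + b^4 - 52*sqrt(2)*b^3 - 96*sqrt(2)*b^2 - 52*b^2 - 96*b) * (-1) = -sqrt(2)*b^5 - b^4 + 52*sqrt(2)*b^3 + 52*b^2 + 96*sqrt(2)*b^2 + 96*b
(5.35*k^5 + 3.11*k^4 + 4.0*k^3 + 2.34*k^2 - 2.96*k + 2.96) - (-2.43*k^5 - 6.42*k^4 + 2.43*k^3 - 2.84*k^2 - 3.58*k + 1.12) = 7.78*k^5 + 9.53*k^4 + 1.57*k^3 + 5.18*k^2 + 0.62*k + 1.84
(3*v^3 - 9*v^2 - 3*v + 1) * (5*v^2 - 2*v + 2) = 15*v^5 - 51*v^4 + 9*v^3 - 7*v^2 - 8*v + 2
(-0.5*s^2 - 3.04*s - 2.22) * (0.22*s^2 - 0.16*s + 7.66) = -0.11*s^4 - 0.5888*s^3 - 3.832*s^2 - 22.9312*s - 17.0052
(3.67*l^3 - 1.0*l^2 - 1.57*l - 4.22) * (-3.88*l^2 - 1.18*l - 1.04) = -14.2396*l^5 - 0.4506*l^4 + 3.4548*l^3 + 19.2662*l^2 + 6.6124*l + 4.3888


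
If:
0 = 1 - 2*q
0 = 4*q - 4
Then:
No Solution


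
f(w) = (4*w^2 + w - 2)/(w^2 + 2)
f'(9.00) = 0.01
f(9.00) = 3.99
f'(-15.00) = -0.01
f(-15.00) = 3.89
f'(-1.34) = -1.85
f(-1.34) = 1.01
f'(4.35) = 0.16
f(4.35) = 3.73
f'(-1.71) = -1.45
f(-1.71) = 1.62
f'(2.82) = 0.51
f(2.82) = 3.28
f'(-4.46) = -0.22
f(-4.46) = 3.34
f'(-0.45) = -1.48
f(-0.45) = -0.74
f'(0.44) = 2.20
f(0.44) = -0.36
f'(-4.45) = -0.22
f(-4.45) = 3.34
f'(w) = -2*w*(4*w^2 + w - 2)/(w^2 + 2)^2 + (8*w + 1)/(w^2 + 2) = (-w^2 + 20*w + 2)/(w^4 + 4*w^2 + 4)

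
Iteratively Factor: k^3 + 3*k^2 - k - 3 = (k + 3)*(k^2 - 1) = (k + 1)*(k + 3)*(k - 1)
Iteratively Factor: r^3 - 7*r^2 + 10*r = (r - 5)*(r^2 - 2*r) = (r - 5)*(r - 2)*(r)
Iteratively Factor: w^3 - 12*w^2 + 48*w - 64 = (w - 4)*(w^2 - 8*w + 16) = (w - 4)^2*(w - 4)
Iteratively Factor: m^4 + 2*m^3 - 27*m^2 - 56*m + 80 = (m - 5)*(m^3 + 7*m^2 + 8*m - 16) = (m - 5)*(m - 1)*(m^2 + 8*m + 16) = (m - 5)*(m - 1)*(m + 4)*(m + 4)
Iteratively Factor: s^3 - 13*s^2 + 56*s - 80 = (s - 4)*(s^2 - 9*s + 20) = (s - 5)*(s - 4)*(s - 4)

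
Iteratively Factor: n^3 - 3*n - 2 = (n + 1)*(n^2 - n - 2) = (n - 2)*(n + 1)*(n + 1)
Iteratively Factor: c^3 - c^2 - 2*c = (c + 1)*(c^2 - 2*c) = (c - 2)*(c + 1)*(c)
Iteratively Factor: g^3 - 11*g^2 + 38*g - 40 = (g - 4)*(g^2 - 7*g + 10) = (g - 5)*(g - 4)*(g - 2)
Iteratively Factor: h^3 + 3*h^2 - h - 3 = (h - 1)*(h^2 + 4*h + 3) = (h - 1)*(h + 3)*(h + 1)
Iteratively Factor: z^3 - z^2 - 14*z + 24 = (z + 4)*(z^2 - 5*z + 6) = (z - 2)*(z + 4)*(z - 3)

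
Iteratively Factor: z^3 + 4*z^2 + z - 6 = (z + 3)*(z^2 + z - 2) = (z + 2)*(z + 3)*(z - 1)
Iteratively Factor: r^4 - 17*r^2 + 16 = (r + 1)*(r^3 - r^2 - 16*r + 16) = (r + 1)*(r + 4)*(r^2 - 5*r + 4) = (r - 4)*(r + 1)*(r + 4)*(r - 1)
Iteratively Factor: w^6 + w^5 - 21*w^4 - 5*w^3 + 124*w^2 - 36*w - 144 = (w + 4)*(w^5 - 3*w^4 - 9*w^3 + 31*w^2 - 36) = (w - 2)*(w + 4)*(w^4 - w^3 - 11*w^2 + 9*w + 18) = (w - 2)^2*(w + 4)*(w^3 + w^2 - 9*w - 9) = (w - 2)^2*(w + 3)*(w + 4)*(w^2 - 2*w - 3) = (w - 3)*(w - 2)^2*(w + 3)*(w + 4)*(w + 1)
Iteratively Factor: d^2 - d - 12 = (d + 3)*(d - 4)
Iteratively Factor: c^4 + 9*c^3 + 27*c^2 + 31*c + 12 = (c + 4)*(c^3 + 5*c^2 + 7*c + 3) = (c + 3)*(c + 4)*(c^2 + 2*c + 1) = (c + 1)*(c + 3)*(c + 4)*(c + 1)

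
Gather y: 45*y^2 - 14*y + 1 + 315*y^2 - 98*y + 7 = 360*y^2 - 112*y + 8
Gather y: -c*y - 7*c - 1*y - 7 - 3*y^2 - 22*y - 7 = -7*c - 3*y^2 + y*(-c - 23) - 14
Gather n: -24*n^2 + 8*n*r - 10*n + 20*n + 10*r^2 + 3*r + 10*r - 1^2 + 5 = -24*n^2 + n*(8*r + 10) + 10*r^2 + 13*r + 4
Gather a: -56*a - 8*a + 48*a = -16*a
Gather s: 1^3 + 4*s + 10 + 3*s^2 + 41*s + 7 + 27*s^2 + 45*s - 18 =30*s^2 + 90*s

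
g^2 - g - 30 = (g - 6)*(g + 5)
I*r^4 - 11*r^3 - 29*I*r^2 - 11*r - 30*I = (r + I)*(r + 5*I)*(r + 6*I)*(I*r + 1)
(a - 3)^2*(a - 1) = a^3 - 7*a^2 + 15*a - 9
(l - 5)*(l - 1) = l^2 - 6*l + 5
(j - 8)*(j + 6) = j^2 - 2*j - 48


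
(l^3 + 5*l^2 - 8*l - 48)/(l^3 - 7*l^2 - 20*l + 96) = (l + 4)/(l - 8)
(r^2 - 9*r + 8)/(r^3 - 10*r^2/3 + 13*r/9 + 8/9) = 9*(r - 8)/(9*r^2 - 21*r - 8)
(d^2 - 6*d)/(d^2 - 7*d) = (d - 6)/(d - 7)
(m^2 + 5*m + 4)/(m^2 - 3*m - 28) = (m + 1)/(m - 7)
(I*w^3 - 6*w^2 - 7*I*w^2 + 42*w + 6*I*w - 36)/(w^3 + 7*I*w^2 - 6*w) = I*(w^2 - 7*w + 6)/(w*(w + I))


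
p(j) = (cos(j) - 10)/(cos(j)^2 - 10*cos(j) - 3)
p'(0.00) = 0.00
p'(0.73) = 0.60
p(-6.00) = 0.77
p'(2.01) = 49.23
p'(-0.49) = -0.33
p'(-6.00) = 0.17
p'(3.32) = -0.36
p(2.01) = -7.28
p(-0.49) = 0.83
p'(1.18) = 1.99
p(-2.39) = -2.22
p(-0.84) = 1.01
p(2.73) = -1.56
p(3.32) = -1.41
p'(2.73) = 1.00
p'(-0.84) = -0.79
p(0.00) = 0.75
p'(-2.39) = -3.44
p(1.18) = 1.44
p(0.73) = 0.94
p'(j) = (2*sin(j)*cos(j) - 10*sin(j))*(cos(j) - 10)/(cos(j)^2 - 10*cos(j) - 3)^2 - sin(j)/(cos(j)^2 - 10*cos(j) - 3)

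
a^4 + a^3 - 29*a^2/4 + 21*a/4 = a*(a - 3/2)*(a - 1)*(a + 7/2)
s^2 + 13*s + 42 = (s + 6)*(s + 7)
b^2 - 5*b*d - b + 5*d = (b - 1)*(b - 5*d)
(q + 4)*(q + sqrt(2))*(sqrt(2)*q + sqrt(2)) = sqrt(2)*q^3 + 2*q^2 + 5*sqrt(2)*q^2 + 4*sqrt(2)*q + 10*q + 8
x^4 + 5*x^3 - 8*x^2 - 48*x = x*(x - 3)*(x + 4)^2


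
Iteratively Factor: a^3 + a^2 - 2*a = (a + 2)*(a^2 - a) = (a - 1)*(a + 2)*(a)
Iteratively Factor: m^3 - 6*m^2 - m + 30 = (m + 2)*(m^2 - 8*m + 15) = (m - 3)*(m + 2)*(m - 5)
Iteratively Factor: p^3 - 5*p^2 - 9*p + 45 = (p + 3)*(p^2 - 8*p + 15) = (p - 5)*(p + 3)*(p - 3)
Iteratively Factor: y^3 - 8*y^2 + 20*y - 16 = (y - 2)*(y^2 - 6*y + 8) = (y - 4)*(y - 2)*(y - 2)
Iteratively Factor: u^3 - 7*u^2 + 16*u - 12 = (u - 2)*(u^2 - 5*u + 6) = (u - 3)*(u - 2)*(u - 2)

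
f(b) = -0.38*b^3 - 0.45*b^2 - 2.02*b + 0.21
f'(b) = -1.14*b^2 - 0.9*b - 2.02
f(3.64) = -31.43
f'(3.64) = -20.40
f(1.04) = -2.80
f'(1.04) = -4.19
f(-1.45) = 3.35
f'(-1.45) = -3.11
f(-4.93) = 44.76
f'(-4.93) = -25.29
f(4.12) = -42.33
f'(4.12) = -25.08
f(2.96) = -19.57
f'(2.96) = -14.67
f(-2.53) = 8.59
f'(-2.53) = -7.04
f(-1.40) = 3.20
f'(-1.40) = -2.99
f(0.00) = 0.21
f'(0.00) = -2.02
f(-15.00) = 1211.76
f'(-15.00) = -245.02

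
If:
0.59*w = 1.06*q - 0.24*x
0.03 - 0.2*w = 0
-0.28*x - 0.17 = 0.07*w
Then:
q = -0.06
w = 0.15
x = -0.64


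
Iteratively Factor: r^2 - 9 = (r + 3)*(r - 3)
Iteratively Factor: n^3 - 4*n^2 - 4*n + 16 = (n + 2)*(n^2 - 6*n + 8) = (n - 4)*(n + 2)*(n - 2)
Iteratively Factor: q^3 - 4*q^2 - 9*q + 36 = (q - 4)*(q^2 - 9) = (q - 4)*(q - 3)*(q + 3)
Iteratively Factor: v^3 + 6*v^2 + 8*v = (v)*(v^2 + 6*v + 8) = v*(v + 4)*(v + 2)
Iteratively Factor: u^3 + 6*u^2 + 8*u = (u + 2)*(u^2 + 4*u) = (u + 2)*(u + 4)*(u)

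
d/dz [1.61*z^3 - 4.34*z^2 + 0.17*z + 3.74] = 4.83*z^2 - 8.68*z + 0.17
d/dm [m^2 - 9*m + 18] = 2*m - 9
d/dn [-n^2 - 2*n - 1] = -2*n - 2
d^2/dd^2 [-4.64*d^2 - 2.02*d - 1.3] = -9.28000000000000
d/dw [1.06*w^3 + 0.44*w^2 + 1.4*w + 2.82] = 3.18*w^2 + 0.88*w + 1.4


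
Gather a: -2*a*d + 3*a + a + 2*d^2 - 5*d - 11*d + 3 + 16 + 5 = a*(4 - 2*d) + 2*d^2 - 16*d + 24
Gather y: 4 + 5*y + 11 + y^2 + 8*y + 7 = y^2 + 13*y + 22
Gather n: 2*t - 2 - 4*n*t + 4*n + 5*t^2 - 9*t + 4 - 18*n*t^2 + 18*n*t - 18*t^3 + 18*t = n*(-18*t^2 + 14*t + 4) - 18*t^3 + 5*t^2 + 11*t + 2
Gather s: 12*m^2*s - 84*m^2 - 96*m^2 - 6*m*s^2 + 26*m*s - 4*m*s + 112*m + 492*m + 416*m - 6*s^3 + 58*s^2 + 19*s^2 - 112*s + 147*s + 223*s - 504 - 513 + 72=-180*m^2 + 1020*m - 6*s^3 + s^2*(77 - 6*m) + s*(12*m^2 + 22*m + 258) - 945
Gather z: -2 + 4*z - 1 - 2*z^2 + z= -2*z^2 + 5*z - 3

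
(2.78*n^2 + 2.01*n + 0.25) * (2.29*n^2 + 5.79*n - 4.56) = 6.3662*n^4 + 20.6991*n^3 - 0.4664*n^2 - 7.7181*n - 1.14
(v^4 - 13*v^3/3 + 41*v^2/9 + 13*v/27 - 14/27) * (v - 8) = v^5 - 37*v^4/3 + 353*v^3/9 - 971*v^2/27 - 118*v/27 + 112/27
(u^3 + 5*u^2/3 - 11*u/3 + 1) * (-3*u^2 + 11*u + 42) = -3*u^5 + 6*u^4 + 214*u^3/3 + 80*u^2/3 - 143*u + 42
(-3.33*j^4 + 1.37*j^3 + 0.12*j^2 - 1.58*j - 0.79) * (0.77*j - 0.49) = -2.5641*j^5 + 2.6866*j^4 - 0.5789*j^3 - 1.2754*j^2 + 0.1659*j + 0.3871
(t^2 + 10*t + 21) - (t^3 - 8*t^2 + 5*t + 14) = -t^3 + 9*t^2 + 5*t + 7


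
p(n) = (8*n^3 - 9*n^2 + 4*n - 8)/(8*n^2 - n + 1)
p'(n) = (1 - 16*n)*(8*n^3 - 9*n^2 + 4*n - 8)/(8*n^2 - n + 1)^2 + (24*n^2 - 18*n + 4)/(8*n^2 - n + 1) = (64*n^4 - 16*n^3 + n^2 + 110*n - 4)/(64*n^4 - 16*n^3 + 17*n^2 - 2*n + 1)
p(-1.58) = -3.03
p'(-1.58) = 0.56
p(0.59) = -2.23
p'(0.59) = 6.44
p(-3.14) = -4.30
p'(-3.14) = 0.93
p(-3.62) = -4.75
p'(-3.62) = 0.95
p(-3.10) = -4.26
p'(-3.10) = 0.92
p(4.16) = 3.17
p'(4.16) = 1.01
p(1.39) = 0.11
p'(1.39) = 1.53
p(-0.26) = -5.44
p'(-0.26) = -9.86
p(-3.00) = -4.17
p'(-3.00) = 0.92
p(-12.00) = -13.03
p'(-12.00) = 1.00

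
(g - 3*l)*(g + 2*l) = g^2 - g*l - 6*l^2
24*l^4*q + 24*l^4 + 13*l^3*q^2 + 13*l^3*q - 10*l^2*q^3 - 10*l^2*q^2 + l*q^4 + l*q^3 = (-8*l + q)*(-3*l + q)*(l + q)*(l*q + l)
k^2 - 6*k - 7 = (k - 7)*(k + 1)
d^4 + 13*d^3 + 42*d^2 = d^2*(d + 6)*(d + 7)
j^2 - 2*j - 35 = (j - 7)*(j + 5)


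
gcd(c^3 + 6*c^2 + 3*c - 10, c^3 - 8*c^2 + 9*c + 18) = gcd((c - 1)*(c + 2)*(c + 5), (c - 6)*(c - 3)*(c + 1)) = 1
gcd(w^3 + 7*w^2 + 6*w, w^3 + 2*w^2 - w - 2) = w + 1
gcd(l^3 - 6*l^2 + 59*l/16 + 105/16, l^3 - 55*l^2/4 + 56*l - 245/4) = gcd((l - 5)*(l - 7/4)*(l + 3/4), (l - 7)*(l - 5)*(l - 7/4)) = l^2 - 27*l/4 + 35/4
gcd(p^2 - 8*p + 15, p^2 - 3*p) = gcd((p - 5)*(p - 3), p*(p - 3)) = p - 3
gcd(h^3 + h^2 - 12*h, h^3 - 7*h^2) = h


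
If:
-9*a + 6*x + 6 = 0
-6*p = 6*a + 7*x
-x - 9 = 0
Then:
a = -16/3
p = 95/6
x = -9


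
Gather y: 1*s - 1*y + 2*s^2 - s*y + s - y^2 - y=2*s^2 + 2*s - y^2 + y*(-s - 2)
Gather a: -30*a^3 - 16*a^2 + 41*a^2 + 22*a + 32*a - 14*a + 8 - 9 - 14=-30*a^3 + 25*a^2 + 40*a - 15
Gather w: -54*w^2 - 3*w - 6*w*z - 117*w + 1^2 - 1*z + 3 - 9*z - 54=-54*w^2 + w*(-6*z - 120) - 10*z - 50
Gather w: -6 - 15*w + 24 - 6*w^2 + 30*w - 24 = -6*w^2 + 15*w - 6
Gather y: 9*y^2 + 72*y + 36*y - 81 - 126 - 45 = 9*y^2 + 108*y - 252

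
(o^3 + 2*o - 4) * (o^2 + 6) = o^5 + 8*o^3 - 4*o^2 + 12*o - 24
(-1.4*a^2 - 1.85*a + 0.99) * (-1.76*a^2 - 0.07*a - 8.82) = 2.464*a^4 + 3.354*a^3 + 10.7351*a^2 + 16.2477*a - 8.7318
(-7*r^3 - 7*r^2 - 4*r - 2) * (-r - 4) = 7*r^4 + 35*r^3 + 32*r^2 + 18*r + 8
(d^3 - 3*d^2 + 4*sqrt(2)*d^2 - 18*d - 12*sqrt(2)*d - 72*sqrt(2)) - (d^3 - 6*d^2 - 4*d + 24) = 3*d^2 + 4*sqrt(2)*d^2 - 12*sqrt(2)*d - 14*d - 72*sqrt(2) - 24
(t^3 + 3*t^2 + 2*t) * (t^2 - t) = t^5 + 2*t^4 - t^3 - 2*t^2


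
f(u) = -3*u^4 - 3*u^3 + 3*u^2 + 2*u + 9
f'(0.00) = 2.00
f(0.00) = 9.00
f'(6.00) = -2878.00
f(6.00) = -4407.00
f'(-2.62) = 140.32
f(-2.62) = -63.05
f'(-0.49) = -1.69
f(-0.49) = 8.92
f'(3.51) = -606.74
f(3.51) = -532.10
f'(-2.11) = 62.00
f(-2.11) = -13.15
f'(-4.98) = 1230.99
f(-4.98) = -1401.22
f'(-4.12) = 663.72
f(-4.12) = -602.90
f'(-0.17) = 0.78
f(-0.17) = 8.76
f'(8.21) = -7196.03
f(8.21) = -15062.47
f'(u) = -12*u^3 - 9*u^2 + 6*u + 2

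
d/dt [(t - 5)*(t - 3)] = 2*t - 8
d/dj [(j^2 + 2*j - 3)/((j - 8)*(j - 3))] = (-13*j^2 + 54*j + 15)/(j^4 - 22*j^3 + 169*j^2 - 528*j + 576)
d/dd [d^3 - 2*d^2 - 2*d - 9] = 3*d^2 - 4*d - 2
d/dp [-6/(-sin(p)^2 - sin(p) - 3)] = -6*(2*sin(p) + 1)*cos(p)/(sin(p)^2 + sin(p) + 3)^2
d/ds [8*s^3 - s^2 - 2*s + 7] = 24*s^2 - 2*s - 2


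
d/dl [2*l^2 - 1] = 4*l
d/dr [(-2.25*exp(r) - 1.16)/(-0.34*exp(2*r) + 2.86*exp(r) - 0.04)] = (-0.765*exp(2*r) - 0.7888*exp(r) + 3.4076)*exp(r)/(0.1156*exp(4*r) - 1.9448*exp(3*r) + 8.2068*exp(2*r) - 0.2288*exp(r) + 0.0016)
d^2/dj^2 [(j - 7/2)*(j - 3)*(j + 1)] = 6*j - 11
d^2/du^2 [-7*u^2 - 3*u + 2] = -14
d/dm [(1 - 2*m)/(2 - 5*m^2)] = 2*(-5*m^2 + 5*m - 2)/(25*m^4 - 20*m^2 + 4)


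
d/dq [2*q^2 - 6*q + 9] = 4*q - 6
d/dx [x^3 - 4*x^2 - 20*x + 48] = 3*x^2 - 8*x - 20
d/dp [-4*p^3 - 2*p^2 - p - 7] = -12*p^2 - 4*p - 1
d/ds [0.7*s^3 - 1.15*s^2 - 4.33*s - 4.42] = 2.1*s^2 - 2.3*s - 4.33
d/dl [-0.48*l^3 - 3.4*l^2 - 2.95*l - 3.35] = -1.44*l^2 - 6.8*l - 2.95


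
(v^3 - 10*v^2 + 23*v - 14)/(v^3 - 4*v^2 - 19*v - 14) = (v^2 - 3*v + 2)/(v^2 + 3*v + 2)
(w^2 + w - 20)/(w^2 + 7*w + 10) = (w - 4)/(w + 2)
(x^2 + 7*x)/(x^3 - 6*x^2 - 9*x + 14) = x*(x + 7)/(x^3 - 6*x^2 - 9*x + 14)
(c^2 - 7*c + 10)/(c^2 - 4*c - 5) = (c - 2)/(c + 1)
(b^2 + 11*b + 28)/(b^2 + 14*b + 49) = (b + 4)/(b + 7)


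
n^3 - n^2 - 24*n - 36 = (n - 6)*(n + 2)*(n + 3)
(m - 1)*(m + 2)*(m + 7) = m^3 + 8*m^2 + 5*m - 14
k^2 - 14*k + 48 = (k - 8)*(k - 6)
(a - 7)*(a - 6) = a^2 - 13*a + 42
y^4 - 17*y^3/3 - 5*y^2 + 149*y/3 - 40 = (y - 5)*(y - 8/3)*(y - 1)*(y + 3)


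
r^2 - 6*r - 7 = (r - 7)*(r + 1)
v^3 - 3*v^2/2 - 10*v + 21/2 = (v - 7/2)*(v - 1)*(v + 3)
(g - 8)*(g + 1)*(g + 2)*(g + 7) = g^4 + 2*g^3 - 57*g^2 - 170*g - 112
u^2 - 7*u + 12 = (u - 4)*(u - 3)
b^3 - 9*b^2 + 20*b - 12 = (b - 6)*(b - 2)*(b - 1)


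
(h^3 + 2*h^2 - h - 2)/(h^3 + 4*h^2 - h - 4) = (h + 2)/(h + 4)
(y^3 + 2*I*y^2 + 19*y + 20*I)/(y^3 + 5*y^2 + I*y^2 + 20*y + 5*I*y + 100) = (y + I)/(y + 5)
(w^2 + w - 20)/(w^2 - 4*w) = (w + 5)/w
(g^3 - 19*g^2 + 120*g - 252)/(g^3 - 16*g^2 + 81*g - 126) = (g - 6)/(g - 3)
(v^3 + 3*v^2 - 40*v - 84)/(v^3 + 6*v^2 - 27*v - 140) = (v^2 - 4*v - 12)/(v^2 - v - 20)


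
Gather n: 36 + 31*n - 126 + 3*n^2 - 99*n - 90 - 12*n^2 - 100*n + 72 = -9*n^2 - 168*n - 108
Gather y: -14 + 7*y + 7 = 7*y - 7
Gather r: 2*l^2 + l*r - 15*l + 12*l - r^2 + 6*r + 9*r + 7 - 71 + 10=2*l^2 - 3*l - r^2 + r*(l + 15) - 54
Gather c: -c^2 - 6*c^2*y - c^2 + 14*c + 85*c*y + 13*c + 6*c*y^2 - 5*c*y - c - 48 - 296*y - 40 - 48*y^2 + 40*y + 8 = c^2*(-6*y - 2) + c*(6*y^2 + 80*y + 26) - 48*y^2 - 256*y - 80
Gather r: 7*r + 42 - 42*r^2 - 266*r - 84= -42*r^2 - 259*r - 42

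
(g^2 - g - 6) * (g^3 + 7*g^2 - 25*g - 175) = g^5 + 6*g^4 - 38*g^3 - 192*g^2 + 325*g + 1050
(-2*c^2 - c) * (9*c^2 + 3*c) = -18*c^4 - 15*c^3 - 3*c^2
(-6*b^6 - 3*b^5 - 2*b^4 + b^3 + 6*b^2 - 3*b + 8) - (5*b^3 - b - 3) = -6*b^6 - 3*b^5 - 2*b^4 - 4*b^3 + 6*b^2 - 2*b + 11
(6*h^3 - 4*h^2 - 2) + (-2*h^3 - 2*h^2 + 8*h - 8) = 4*h^3 - 6*h^2 + 8*h - 10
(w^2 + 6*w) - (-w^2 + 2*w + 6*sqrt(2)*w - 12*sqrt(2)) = 2*w^2 - 6*sqrt(2)*w + 4*w + 12*sqrt(2)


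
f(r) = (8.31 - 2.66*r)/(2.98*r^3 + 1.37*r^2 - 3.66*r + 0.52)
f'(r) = (8.31 - 2.66*r)*(-8.94*r^2 - 2.74*r + 3.66)/(2.98*r^3 + 1.37*r^2 - 3.66*r + 0.52)^2 - 2.66/(2.98*r^3 + 1.37*r^2 - 3.66*r + 0.52)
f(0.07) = 29.92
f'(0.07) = 367.51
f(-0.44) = 4.43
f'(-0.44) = 5.24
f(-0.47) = 4.28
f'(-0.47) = 4.51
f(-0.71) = 3.72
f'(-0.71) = 0.52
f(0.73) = -24.26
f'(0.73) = -276.86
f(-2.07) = -1.11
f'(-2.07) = -2.36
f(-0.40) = 4.66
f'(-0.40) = 6.38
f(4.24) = -0.01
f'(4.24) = -0.00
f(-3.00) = -0.29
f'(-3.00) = -0.30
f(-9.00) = -0.02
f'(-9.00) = -0.00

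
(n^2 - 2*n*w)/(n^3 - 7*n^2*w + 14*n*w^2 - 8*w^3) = n/(n^2 - 5*n*w + 4*w^2)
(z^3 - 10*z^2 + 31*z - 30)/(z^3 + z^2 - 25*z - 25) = (z^2 - 5*z + 6)/(z^2 + 6*z + 5)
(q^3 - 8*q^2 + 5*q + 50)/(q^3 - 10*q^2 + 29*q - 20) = (q^2 - 3*q - 10)/(q^2 - 5*q + 4)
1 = 1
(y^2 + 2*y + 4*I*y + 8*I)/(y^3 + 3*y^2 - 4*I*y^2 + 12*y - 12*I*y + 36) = (y^2 + y*(2 + 4*I) + 8*I)/(y^3 + y^2*(3 - 4*I) + y*(12 - 12*I) + 36)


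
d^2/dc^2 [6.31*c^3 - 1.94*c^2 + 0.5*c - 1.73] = 37.86*c - 3.88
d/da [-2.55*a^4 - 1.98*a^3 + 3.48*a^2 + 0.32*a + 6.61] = -10.2*a^3 - 5.94*a^2 + 6.96*a + 0.32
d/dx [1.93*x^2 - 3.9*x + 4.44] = 3.86*x - 3.9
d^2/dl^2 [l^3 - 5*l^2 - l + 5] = 6*l - 10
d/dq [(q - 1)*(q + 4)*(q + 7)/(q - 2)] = 2*(q^3 + 2*q^2 - 20*q - 3)/(q^2 - 4*q + 4)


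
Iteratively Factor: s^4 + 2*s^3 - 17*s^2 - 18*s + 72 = (s + 3)*(s^3 - s^2 - 14*s + 24) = (s - 2)*(s + 3)*(s^2 + s - 12) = (s - 3)*(s - 2)*(s + 3)*(s + 4)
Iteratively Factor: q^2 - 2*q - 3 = (q + 1)*(q - 3)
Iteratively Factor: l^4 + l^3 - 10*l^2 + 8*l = (l - 2)*(l^3 + 3*l^2 - 4*l) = l*(l - 2)*(l^2 + 3*l - 4) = l*(l - 2)*(l - 1)*(l + 4)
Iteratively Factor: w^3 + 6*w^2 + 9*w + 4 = (w + 4)*(w^2 + 2*w + 1) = (w + 1)*(w + 4)*(w + 1)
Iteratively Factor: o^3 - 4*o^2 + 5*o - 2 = (o - 2)*(o^2 - 2*o + 1) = (o - 2)*(o - 1)*(o - 1)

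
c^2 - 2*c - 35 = (c - 7)*(c + 5)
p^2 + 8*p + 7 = (p + 1)*(p + 7)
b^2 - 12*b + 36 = (b - 6)^2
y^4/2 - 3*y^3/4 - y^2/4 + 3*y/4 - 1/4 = (y/2 + 1/2)*(y - 1)^2*(y - 1/2)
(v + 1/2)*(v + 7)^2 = v^3 + 29*v^2/2 + 56*v + 49/2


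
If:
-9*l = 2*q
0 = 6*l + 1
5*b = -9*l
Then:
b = 3/10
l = -1/6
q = 3/4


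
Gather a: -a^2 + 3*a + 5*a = -a^2 + 8*a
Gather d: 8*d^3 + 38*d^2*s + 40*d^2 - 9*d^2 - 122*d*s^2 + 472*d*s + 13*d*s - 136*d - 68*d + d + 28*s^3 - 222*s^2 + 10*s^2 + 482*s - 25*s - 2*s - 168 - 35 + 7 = 8*d^3 + d^2*(38*s + 31) + d*(-122*s^2 + 485*s - 203) + 28*s^3 - 212*s^2 + 455*s - 196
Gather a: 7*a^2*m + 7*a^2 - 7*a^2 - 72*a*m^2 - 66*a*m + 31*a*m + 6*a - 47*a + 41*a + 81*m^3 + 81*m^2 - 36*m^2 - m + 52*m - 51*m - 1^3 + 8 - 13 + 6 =7*a^2*m + a*(-72*m^2 - 35*m) + 81*m^3 + 45*m^2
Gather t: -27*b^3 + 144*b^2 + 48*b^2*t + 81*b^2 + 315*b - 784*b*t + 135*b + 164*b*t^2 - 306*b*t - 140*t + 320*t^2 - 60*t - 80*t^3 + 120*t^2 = -27*b^3 + 225*b^2 + 450*b - 80*t^3 + t^2*(164*b + 440) + t*(48*b^2 - 1090*b - 200)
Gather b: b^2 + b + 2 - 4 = b^2 + b - 2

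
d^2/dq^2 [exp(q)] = exp(q)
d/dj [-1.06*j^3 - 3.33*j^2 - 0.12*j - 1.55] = -3.18*j^2 - 6.66*j - 0.12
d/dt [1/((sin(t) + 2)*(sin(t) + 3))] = -(2*sin(t) + 5)*cos(t)/((sin(t) + 2)^2*(sin(t) + 3)^2)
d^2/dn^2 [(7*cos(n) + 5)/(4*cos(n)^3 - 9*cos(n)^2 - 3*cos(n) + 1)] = (18*(7*cos(n) + 5)*(-4*cos(n)^2 + 6*cos(n) + 1)^2*sin(n)^2 - 7*(9*sin(n)^2 + cos(3*n) - 8)^2*cos(n) + 3*(-9*cos(2*n) + 2*cos(3*n) - 7)*(28*(1 - cos(2*n))^2 + 3*cos(2*n) - 54*cos(3*n) + 21*cos(4*n) - 42)/4)/(9*sin(n)^2 + cos(3*n) - 8)^3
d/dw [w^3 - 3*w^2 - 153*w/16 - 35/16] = 3*w^2 - 6*w - 153/16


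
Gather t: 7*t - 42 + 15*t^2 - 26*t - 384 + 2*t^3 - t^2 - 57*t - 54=2*t^3 + 14*t^2 - 76*t - 480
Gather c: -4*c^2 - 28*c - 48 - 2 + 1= -4*c^2 - 28*c - 49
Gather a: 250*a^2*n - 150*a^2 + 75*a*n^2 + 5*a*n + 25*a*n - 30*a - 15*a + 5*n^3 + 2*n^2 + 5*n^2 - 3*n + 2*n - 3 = a^2*(250*n - 150) + a*(75*n^2 + 30*n - 45) + 5*n^3 + 7*n^2 - n - 3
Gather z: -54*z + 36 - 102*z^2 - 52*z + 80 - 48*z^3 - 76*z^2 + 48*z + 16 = -48*z^3 - 178*z^2 - 58*z + 132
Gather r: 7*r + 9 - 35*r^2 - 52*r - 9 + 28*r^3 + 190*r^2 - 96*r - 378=28*r^3 + 155*r^2 - 141*r - 378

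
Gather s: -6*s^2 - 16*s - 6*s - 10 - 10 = -6*s^2 - 22*s - 20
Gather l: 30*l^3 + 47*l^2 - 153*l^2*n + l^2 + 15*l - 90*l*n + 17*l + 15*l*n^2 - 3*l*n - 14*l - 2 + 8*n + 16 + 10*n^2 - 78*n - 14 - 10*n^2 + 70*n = 30*l^3 + l^2*(48 - 153*n) + l*(15*n^2 - 93*n + 18)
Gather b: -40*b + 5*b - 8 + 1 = -35*b - 7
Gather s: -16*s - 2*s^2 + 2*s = -2*s^2 - 14*s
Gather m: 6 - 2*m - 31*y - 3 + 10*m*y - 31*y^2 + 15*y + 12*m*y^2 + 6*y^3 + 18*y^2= m*(12*y^2 + 10*y - 2) + 6*y^3 - 13*y^2 - 16*y + 3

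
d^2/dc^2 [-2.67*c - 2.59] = 0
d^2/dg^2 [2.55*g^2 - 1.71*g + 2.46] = 5.10000000000000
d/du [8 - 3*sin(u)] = -3*cos(u)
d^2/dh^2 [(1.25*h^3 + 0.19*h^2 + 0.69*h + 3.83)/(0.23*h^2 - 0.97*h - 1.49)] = (1.11022302462516e-16*h^5 + 4.44089209850063e-16*h^4 + 3.36678*h^3 + 12.44607*h^2 + 12.94269*h + 8.6815)/(0.012167*h^6 - 0.153939*h^5 + 0.412758*h^4 + 1.081841*h^3 - 2.673954*h^2 - 6.460491*h - 3.307949)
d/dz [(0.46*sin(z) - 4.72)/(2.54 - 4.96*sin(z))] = -22.2428*cos(z)/(4.96*sin(z) - 2.54)^2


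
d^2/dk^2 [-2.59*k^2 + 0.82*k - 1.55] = -5.18000000000000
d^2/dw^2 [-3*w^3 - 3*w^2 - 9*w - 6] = -18*w - 6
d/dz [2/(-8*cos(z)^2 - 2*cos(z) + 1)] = -4*(8*cos(z) + 1)*sin(z)/(8*cos(z)^2 + 2*cos(z) - 1)^2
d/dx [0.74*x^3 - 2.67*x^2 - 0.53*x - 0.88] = 2.22*x^2 - 5.34*x - 0.53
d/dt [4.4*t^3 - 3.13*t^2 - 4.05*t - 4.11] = 13.2*t^2 - 6.26*t - 4.05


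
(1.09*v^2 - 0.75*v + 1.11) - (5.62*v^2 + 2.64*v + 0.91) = -4.53*v^2 - 3.39*v + 0.2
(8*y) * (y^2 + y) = 8*y^3 + 8*y^2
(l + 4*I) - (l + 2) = -2 + 4*I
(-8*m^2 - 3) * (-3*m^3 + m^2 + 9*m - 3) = 24*m^5 - 8*m^4 - 63*m^3 + 21*m^2 - 27*m + 9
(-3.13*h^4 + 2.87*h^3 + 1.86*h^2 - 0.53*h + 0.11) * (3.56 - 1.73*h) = 5.4149*h^5 - 16.1079*h^4 + 6.9994*h^3 + 7.5385*h^2 - 2.0771*h + 0.3916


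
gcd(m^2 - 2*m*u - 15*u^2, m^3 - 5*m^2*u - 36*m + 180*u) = -m + 5*u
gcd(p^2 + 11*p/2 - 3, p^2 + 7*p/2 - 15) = p + 6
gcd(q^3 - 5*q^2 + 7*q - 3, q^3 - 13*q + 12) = q^2 - 4*q + 3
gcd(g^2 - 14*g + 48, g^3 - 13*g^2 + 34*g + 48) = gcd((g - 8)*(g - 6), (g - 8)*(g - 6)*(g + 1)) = g^2 - 14*g + 48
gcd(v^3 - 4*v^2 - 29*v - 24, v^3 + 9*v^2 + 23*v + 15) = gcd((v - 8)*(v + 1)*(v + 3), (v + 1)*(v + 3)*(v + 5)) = v^2 + 4*v + 3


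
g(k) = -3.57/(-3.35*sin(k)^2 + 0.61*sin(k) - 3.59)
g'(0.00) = 0.17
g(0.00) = 0.99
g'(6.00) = 0.53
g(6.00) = 0.89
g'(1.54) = -0.02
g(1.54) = 0.56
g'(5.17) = 0.22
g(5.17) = 0.52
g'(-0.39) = 0.56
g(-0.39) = 0.83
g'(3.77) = -0.50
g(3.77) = 0.70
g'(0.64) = -0.50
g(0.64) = 0.81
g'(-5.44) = -0.42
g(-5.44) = 0.71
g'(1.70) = 0.07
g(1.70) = 0.57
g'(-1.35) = 0.10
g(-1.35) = 0.48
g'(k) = -3.57*(6.7*sin(k)*cos(k) - 0.61*cos(k))/(-3.35*sin(k)^2 + 0.61*sin(k) - 3.59)^2 = (2.1777 - 23.919*sin(k))*cos(k)/(3.35*sin(k)^2 - 0.61*sin(k) + 3.59)^2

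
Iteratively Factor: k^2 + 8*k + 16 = (k + 4)*(k + 4)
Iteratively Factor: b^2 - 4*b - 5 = (b + 1)*(b - 5)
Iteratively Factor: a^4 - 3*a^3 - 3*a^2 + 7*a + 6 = (a - 2)*(a^3 - a^2 - 5*a - 3) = (a - 2)*(a + 1)*(a^2 - 2*a - 3) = (a - 2)*(a + 1)^2*(a - 3)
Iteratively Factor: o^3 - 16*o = (o)*(o^2 - 16) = o*(o - 4)*(o + 4)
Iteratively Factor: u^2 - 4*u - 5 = (u + 1)*(u - 5)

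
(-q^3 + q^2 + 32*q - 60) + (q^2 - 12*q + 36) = -q^3 + 2*q^2 + 20*q - 24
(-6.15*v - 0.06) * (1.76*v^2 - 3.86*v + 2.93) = -10.824*v^3 + 23.6334*v^2 - 17.7879*v - 0.1758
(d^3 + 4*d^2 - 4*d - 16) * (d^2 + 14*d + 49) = d^5 + 18*d^4 + 101*d^3 + 124*d^2 - 420*d - 784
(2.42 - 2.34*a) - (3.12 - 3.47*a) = 1.13*a - 0.7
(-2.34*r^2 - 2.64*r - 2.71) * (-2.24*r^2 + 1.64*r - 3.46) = 5.2416*r^4 + 2.076*r^3 + 9.8372*r^2 + 4.69*r + 9.3766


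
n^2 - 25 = (n - 5)*(n + 5)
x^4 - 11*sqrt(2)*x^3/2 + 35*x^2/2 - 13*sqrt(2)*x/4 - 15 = (x - 5*sqrt(2)/2)*(x - 2*sqrt(2))*(x - 3*sqrt(2)/2)*(x + sqrt(2)/2)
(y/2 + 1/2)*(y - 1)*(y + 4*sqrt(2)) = y^3/2 + 2*sqrt(2)*y^2 - y/2 - 2*sqrt(2)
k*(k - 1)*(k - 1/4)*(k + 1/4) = k^4 - k^3 - k^2/16 + k/16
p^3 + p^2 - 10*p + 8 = (p - 2)*(p - 1)*(p + 4)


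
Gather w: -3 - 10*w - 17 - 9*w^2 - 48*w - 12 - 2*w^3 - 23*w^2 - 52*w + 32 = -2*w^3 - 32*w^2 - 110*w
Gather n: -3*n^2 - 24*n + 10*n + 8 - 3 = -3*n^2 - 14*n + 5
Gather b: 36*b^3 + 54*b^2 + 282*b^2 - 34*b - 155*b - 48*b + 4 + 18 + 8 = 36*b^3 + 336*b^2 - 237*b + 30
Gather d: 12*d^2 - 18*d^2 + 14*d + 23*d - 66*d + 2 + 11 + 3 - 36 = -6*d^2 - 29*d - 20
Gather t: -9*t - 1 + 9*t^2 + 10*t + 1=9*t^2 + t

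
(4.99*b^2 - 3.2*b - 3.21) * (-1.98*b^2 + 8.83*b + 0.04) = -9.8802*b^4 + 50.3977*b^3 - 21.7006*b^2 - 28.4723*b - 0.1284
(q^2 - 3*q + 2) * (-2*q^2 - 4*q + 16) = -2*q^4 + 2*q^3 + 24*q^2 - 56*q + 32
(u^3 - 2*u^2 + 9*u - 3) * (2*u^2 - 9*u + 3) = 2*u^5 - 13*u^4 + 39*u^3 - 93*u^2 + 54*u - 9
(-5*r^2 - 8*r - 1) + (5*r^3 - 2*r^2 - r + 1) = 5*r^3 - 7*r^2 - 9*r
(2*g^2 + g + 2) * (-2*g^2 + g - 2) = -4*g^4 - 7*g^2 - 4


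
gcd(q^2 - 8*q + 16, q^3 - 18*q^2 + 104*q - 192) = q - 4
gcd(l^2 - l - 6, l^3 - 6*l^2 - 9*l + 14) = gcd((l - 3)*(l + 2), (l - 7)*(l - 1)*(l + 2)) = l + 2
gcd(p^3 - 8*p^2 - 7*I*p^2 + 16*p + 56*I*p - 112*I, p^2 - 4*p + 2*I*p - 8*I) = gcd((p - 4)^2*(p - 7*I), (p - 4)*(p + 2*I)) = p - 4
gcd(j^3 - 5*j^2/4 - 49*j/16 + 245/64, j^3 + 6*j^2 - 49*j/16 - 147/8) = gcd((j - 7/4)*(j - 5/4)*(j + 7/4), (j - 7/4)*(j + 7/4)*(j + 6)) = j^2 - 49/16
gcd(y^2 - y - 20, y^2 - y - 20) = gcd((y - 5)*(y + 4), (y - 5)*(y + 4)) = y^2 - y - 20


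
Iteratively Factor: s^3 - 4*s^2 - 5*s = (s)*(s^2 - 4*s - 5) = s*(s + 1)*(s - 5)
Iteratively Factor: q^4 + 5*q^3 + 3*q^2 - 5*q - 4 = (q + 1)*(q^3 + 4*q^2 - q - 4) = (q - 1)*(q + 1)*(q^2 + 5*q + 4) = (q - 1)*(q + 1)^2*(q + 4)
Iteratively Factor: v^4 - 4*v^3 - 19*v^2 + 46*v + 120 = (v + 2)*(v^3 - 6*v^2 - 7*v + 60) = (v - 5)*(v + 2)*(v^2 - v - 12) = (v - 5)*(v + 2)*(v + 3)*(v - 4)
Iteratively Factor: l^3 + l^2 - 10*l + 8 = (l - 2)*(l^2 + 3*l - 4) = (l - 2)*(l - 1)*(l + 4)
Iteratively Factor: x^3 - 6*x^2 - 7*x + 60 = (x - 4)*(x^2 - 2*x - 15) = (x - 4)*(x + 3)*(x - 5)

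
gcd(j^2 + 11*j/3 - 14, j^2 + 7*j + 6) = j + 6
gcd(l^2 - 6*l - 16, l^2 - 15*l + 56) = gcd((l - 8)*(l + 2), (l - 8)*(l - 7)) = l - 8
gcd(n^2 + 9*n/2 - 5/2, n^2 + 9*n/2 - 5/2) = n^2 + 9*n/2 - 5/2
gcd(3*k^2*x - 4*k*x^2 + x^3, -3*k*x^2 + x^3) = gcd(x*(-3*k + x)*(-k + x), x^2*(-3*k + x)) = -3*k*x + x^2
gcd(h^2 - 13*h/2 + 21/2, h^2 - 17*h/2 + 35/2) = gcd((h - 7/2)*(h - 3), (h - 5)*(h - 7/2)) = h - 7/2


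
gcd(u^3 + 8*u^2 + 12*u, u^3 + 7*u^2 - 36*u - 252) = u + 6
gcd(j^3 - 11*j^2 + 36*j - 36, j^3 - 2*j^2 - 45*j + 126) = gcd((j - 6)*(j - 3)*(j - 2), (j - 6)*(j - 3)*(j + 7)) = j^2 - 9*j + 18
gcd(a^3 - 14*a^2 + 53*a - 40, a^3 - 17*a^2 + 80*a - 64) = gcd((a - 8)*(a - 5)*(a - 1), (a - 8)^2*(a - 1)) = a^2 - 9*a + 8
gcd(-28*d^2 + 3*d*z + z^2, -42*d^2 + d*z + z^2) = 7*d + z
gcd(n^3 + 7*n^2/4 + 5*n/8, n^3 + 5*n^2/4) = n^2 + 5*n/4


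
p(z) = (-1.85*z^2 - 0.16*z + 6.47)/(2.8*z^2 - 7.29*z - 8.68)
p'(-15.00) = 0.01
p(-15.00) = -0.56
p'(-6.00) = 0.03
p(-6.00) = -0.44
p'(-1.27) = 2.94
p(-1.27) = 0.72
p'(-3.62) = 0.08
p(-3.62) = -0.32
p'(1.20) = 0.35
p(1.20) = -0.27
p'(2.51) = 1.45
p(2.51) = 0.60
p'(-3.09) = 0.12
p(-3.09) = -0.26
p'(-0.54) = 3.56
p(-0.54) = -1.53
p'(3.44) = 512.61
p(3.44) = 25.62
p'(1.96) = 0.63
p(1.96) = 0.08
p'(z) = (7.29 - 5.6*z)*(-1.85*z^2 - 0.16*z + 6.47)/(2.8*z^2 - 7.29*z - 8.68)^2 + (-3.7*z - 0.16)/(2.8*z^2 - 7.29*z - 8.68)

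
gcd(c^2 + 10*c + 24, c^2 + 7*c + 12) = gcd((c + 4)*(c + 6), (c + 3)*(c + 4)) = c + 4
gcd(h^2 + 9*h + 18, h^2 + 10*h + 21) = h + 3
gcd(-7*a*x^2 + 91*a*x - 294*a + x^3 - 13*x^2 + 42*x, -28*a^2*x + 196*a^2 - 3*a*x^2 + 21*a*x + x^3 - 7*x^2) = -7*a*x + 49*a + x^2 - 7*x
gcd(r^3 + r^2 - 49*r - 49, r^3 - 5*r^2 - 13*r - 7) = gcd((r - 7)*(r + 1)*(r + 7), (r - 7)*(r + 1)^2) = r^2 - 6*r - 7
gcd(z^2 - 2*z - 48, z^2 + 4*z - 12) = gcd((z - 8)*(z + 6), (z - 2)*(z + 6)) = z + 6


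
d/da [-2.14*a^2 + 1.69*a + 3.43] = 1.69 - 4.28*a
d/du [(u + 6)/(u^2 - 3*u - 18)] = u*(-u - 12)/(u^4 - 6*u^3 - 27*u^2 + 108*u + 324)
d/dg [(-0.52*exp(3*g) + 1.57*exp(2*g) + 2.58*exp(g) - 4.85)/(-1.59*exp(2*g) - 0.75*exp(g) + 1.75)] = (0.8268*exp(4*g) + 0.78*exp(3*g) + 0.194700000000001*exp(2*g) - 9.928*exp(g) + 0.877500000000001)*exp(g)/(2.5281*exp(4*g) + 2.385*exp(3*g) - 5.0025*exp(2*g) - 2.625*exp(g) + 3.0625)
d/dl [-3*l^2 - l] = -6*l - 1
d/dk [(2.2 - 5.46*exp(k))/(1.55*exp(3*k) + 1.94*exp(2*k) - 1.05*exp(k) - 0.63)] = (16.926*exp(3*k) + 0.362399999999997*exp(2*k) - 8.536*exp(k) + 5.7498)*exp(k)/(2.4025*exp(6*k) + 6.014*exp(5*k) + 0.508599999999999*exp(4*k) - 6.027*exp(3*k) - 1.3419*exp(2*k) + 1.323*exp(k) + 0.3969)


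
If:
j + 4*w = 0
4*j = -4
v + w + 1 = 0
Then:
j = -1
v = -5/4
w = 1/4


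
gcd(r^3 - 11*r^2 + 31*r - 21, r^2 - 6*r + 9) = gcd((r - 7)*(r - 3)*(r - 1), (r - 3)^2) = r - 3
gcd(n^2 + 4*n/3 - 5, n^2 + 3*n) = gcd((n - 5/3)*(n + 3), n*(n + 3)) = n + 3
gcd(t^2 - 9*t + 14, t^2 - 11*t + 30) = 1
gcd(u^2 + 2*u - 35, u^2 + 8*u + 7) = u + 7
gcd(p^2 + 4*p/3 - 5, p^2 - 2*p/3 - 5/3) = p - 5/3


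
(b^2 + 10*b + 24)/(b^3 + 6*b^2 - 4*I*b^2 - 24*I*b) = (b + 4)/(b*(b - 4*I))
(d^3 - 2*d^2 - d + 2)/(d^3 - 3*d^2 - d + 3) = (d - 2)/(d - 3)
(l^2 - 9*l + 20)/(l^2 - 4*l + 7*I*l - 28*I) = (l - 5)/(l + 7*I)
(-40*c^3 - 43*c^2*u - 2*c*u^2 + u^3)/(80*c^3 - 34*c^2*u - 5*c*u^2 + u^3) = (c + u)/(-2*c + u)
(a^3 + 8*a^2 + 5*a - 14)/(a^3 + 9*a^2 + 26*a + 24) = (a^2 + 6*a - 7)/(a^2 + 7*a + 12)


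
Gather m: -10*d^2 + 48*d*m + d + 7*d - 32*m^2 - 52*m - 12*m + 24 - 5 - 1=-10*d^2 + 8*d - 32*m^2 + m*(48*d - 64) + 18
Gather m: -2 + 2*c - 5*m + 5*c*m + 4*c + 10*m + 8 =6*c + m*(5*c + 5) + 6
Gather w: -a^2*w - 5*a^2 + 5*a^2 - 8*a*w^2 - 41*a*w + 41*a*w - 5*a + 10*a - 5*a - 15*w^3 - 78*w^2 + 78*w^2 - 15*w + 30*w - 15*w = -a^2*w - 8*a*w^2 - 15*w^3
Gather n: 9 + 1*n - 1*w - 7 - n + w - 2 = 0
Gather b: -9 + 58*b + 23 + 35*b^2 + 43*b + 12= 35*b^2 + 101*b + 26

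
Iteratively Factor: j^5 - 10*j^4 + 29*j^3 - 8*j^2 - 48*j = (j - 3)*(j^4 - 7*j^3 + 8*j^2 + 16*j) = (j - 3)*(j + 1)*(j^3 - 8*j^2 + 16*j) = (j - 4)*(j - 3)*(j + 1)*(j^2 - 4*j) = j*(j - 4)*(j - 3)*(j + 1)*(j - 4)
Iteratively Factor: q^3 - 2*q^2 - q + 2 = (q - 1)*(q^2 - q - 2) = (q - 2)*(q - 1)*(q + 1)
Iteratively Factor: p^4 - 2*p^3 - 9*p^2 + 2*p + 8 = (p + 1)*(p^3 - 3*p^2 - 6*p + 8) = (p - 1)*(p + 1)*(p^2 - 2*p - 8) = (p - 4)*(p - 1)*(p + 1)*(p + 2)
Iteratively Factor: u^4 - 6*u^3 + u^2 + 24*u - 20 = (u - 1)*(u^3 - 5*u^2 - 4*u + 20) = (u - 1)*(u + 2)*(u^2 - 7*u + 10) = (u - 2)*(u - 1)*(u + 2)*(u - 5)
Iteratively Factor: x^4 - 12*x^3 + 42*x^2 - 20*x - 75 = (x - 3)*(x^3 - 9*x^2 + 15*x + 25) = (x - 5)*(x - 3)*(x^2 - 4*x - 5) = (x - 5)^2*(x - 3)*(x + 1)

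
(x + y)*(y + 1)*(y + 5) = x*y^2 + 6*x*y + 5*x + y^3 + 6*y^2 + 5*y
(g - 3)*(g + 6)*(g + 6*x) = g^3 + 6*g^2*x + 3*g^2 + 18*g*x - 18*g - 108*x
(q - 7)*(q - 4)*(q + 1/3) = q^3 - 32*q^2/3 + 73*q/3 + 28/3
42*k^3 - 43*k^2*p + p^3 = (-6*k + p)*(-k + p)*(7*k + p)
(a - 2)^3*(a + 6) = a^4 - 24*a^2 + 64*a - 48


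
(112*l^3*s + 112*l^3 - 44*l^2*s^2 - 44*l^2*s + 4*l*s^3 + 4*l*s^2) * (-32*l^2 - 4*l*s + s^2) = -3584*l^5*s - 3584*l^5 + 960*l^4*s^2 + 960*l^4*s + 160*l^3*s^3 + 160*l^3*s^2 - 60*l^2*s^4 - 60*l^2*s^3 + 4*l*s^5 + 4*l*s^4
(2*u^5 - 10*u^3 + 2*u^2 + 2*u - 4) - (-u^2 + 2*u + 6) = 2*u^5 - 10*u^3 + 3*u^2 - 10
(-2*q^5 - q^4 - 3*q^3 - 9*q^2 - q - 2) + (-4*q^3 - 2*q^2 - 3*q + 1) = -2*q^5 - q^4 - 7*q^3 - 11*q^2 - 4*q - 1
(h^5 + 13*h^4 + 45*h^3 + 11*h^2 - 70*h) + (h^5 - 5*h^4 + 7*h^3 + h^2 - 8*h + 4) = 2*h^5 + 8*h^4 + 52*h^3 + 12*h^2 - 78*h + 4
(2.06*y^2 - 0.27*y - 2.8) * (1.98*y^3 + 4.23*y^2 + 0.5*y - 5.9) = 4.0788*y^5 + 8.1792*y^4 - 5.6561*y^3 - 24.133*y^2 + 0.193*y + 16.52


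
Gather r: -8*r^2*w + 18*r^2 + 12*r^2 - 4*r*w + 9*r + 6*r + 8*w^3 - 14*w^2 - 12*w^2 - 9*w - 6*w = r^2*(30 - 8*w) + r*(15 - 4*w) + 8*w^3 - 26*w^2 - 15*w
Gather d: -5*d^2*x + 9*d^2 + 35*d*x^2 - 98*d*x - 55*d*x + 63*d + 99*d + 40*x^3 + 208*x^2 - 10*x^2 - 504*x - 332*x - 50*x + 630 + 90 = d^2*(9 - 5*x) + d*(35*x^2 - 153*x + 162) + 40*x^3 + 198*x^2 - 886*x + 720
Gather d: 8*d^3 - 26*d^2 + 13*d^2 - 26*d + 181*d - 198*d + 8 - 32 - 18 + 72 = 8*d^3 - 13*d^2 - 43*d + 30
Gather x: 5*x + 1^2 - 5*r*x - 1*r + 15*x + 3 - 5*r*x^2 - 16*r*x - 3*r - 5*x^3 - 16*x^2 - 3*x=-4*r - 5*x^3 + x^2*(-5*r - 16) + x*(17 - 21*r) + 4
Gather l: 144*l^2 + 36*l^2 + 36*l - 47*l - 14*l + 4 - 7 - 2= 180*l^2 - 25*l - 5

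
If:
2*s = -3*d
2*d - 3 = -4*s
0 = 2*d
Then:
No Solution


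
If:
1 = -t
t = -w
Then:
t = -1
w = 1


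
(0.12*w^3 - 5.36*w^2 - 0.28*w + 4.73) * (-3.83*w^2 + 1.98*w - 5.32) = -0.4596*w^5 + 20.7664*w^4 - 10.1788*w^3 + 9.8449*w^2 + 10.855*w - 25.1636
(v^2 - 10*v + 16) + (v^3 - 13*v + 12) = v^3 + v^2 - 23*v + 28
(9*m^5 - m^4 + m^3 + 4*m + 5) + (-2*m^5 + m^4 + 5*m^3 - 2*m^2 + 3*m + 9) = 7*m^5 + 6*m^3 - 2*m^2 + 7*m + 14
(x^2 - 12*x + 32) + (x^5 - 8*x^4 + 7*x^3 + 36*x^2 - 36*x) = x^5 - 8*x^4 + 7*x^3 + 37*x^2 - 48*x + 32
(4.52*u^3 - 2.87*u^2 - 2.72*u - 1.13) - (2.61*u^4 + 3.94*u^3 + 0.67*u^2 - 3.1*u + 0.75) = -2.61*u^4 + 0.58*u^3 - 3.54*u^2 + 0.38*u - 1.88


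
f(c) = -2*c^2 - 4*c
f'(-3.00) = 8.00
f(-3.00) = -6.00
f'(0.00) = -4.00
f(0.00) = 0.00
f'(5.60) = -26.40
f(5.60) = -85.12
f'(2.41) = -13.64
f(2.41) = -21.26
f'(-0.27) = -2.92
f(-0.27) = 0.93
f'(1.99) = -11.96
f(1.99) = -15.88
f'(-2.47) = 5.88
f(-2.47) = -2.32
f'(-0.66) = -1.36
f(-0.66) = 1.77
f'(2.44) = -13.76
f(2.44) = -21.67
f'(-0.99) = -0.04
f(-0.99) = 2.00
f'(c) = -4*c - 4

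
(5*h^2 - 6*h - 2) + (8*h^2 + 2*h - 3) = 13*h^2 - 4*h - 5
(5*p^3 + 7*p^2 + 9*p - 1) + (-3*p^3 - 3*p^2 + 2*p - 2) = 2*p^3 + 4*p^2 + 11*p - 3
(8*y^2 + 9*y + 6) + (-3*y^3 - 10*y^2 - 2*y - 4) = -3*y^3 - 2*y^2 + 7*y + 2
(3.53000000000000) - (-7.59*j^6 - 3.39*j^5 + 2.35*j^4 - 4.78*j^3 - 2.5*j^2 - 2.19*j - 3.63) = 7.59*j^6 + 3.39*j^5 - 2.35*j^4 + 4.78*j^3 + 2.5*j^2 + 2.19*j + 7.16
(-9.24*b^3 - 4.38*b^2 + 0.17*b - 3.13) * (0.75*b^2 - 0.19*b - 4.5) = -6.93*b^5 - 1.5294*b^4 + 42.5397*b^3 + 17.3302*b^2 - 0.1703*b + 14.085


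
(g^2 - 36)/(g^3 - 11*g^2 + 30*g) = (g + 6)/(g*(g - 5))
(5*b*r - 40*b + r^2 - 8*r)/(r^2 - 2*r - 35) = (-5*b*r + 40*b - r^2 + 8*r)/(-r^2 + 2*r + 35)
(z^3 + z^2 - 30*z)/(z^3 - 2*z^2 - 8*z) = (-z^2 - z + 30)/(-z^2 + 2*z + 8)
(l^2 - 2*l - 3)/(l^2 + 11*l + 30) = (l^2 - 2*l - 3)/(l^2 + 11*l + 30)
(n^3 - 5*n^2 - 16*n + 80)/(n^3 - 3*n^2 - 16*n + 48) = (n - 5)/(n - 3)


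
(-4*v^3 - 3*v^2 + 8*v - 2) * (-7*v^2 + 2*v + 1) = 28*v^5 + 13*v^4 - 66*v^3 + 27*v^2 + 4*v - 2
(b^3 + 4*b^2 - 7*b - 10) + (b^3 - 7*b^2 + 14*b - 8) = 2*b^3 - 3*b^2 + 7*b - 18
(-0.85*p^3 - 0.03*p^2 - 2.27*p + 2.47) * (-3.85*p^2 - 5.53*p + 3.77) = 3.2725*p^5 + 4.816*p^4 + 5.7009*p^3 + 2.9305*p^2 - 22.217*p + 9.3119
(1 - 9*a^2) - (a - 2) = -9*a^2 - a + 3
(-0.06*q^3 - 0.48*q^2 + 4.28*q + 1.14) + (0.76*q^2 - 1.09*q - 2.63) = -0.06*q^3 + 0.28*q^2 + 3.19*q - 1.49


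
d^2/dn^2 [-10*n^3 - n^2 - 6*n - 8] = -60*n - 2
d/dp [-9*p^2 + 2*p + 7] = 2 - 18*p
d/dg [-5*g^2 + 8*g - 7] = 8 - 10*g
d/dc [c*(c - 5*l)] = 2*c - 5*l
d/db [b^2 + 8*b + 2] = 2*b + 8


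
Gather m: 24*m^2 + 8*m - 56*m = 24*m^2 - 48*m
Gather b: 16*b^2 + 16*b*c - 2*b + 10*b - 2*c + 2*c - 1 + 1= 16*b^2 + b*(16*c + 8)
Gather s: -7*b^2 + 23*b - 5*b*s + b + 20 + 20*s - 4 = -7*b^2 + 24*b + s*(20 - 5*b) + 16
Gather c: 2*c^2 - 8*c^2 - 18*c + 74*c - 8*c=-6*c^2 + 48*c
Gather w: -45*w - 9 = -45*w - 9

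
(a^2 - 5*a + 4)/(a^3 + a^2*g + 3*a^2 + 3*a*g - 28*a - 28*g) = (a - 1)/(a^2 + a*g + 7*a + 7*g)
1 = 1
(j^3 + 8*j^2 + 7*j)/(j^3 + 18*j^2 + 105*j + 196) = j*(j + 1)/(j^2 + 11*j + 28)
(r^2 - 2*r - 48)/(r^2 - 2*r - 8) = (-r^2 + 2*r + 48)/(-r^2 + 2*r + 8)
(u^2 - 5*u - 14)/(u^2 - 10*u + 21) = (u + 2)/(u - 3)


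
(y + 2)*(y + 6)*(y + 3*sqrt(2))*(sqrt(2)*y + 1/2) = sqrt(2)*y^4 + 13*y^3/2 + 8*sqrt(2)*y^3 + 27*sqrt(2)*y^2/2 + 52*y^2 + 12*sqrt(2)*y + 78*y + 18*sqrt(2)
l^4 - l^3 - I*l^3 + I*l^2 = l^2*(l - 1)*(l - I)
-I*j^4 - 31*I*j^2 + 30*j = j*(j - 6*I)*(j + 5*I)*(-I*j + 1)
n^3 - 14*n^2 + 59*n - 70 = (n - 7)*(n - 5)*(n - 2)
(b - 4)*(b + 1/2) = b^2 - 7*b/2 - 2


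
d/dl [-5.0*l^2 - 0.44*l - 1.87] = -10.0*l - 0.44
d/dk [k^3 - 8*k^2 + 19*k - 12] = 3*k^2 - 16*k + 19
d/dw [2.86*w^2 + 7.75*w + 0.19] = 5.72*w + 7.75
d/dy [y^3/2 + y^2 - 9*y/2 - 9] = 3*y^2/2 + 2*y - 9/2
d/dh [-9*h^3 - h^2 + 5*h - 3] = -27*h^2 - 2*h + 5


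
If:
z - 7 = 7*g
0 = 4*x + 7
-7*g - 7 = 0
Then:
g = -1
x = -7/4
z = 0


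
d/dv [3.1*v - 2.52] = 3.10000000000000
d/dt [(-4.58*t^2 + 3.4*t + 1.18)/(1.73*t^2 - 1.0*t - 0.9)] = (-1.302*t^2 + 4.1612*t - 1.88)/(2.9929*t^4 - 3.46*t^3 - 2.114*t^2 + 1.8*t + 0.81)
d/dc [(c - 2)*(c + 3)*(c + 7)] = 3*c^2 + 16*c + 1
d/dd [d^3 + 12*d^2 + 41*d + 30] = 3*d^2 + 24*d + 41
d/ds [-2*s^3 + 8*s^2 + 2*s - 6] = -6*s^2 + 16*s + 2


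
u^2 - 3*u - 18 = (u - 6)*(u + 3)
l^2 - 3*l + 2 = (l - 2)*(l - 1)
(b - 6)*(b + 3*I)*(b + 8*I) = b^3 - 6*b^2 + 11*I*b^2 - 24*b - 66*I*b + 144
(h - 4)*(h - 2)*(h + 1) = h^3 - 5*h^2 + 2*h + 8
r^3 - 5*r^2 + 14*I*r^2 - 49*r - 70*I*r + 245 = (r - 5)*(r + 7*I)^2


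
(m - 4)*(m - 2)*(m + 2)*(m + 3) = m^4 - m^3 - 16*m^2 + 4*m + 48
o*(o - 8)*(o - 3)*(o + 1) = o^4 - 10*o^3 + 13*o^2 + 24*o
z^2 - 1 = (z - 1)*(z + 1)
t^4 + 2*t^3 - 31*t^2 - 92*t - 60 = (t - 6)*(t + 1)*(t + 2)*(t + 5)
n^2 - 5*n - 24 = (n - 8)*(n + 3)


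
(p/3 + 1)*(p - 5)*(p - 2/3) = p^3/3 - 8*p^2/9 - 41*p/9 + 10/3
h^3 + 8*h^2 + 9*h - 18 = (h - 1)*(h + 3)*(h + 6)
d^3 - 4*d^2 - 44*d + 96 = (d - 8)*(d - 2)*(d + 6)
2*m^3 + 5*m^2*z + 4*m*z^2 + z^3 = (m + z)^2*(2*m + z)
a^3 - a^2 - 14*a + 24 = (a - 3)*(a - 2)*(a + 4)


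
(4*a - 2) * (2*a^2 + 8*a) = 8*a^3 + 28*a^2 - 16*a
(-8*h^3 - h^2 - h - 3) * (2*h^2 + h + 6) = -16*h^5 - 10*h^4 - 51*h^3 - 13*h^2 - 9*h - 18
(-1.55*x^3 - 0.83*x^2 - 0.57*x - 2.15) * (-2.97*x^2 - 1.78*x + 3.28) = 4.6035*x^5 + 5.2241*x^4 - 1.9137*x^3 + 4.6777*x^2 + 1.9574*x - 7.052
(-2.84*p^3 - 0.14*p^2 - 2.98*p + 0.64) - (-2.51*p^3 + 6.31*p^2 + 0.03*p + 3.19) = -0.33*p^3 - 6.45*p^2 - 3.01*p - 2.55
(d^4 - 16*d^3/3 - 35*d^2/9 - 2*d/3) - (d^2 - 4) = d^4 - 16*d^3/3 - 44*d^2/9 - 2*d/3 + 4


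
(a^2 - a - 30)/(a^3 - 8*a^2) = (a^2 - a - 30)/(a^2*(a - 8))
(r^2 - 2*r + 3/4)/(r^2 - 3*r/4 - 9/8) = 2*(2*r - 1)/(4*r + 3)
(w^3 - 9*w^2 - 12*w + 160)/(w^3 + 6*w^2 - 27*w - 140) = (w - 8)/(w + 7)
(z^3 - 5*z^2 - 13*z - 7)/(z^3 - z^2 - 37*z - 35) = (z + 1)/(z + 5)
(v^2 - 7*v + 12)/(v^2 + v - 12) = (v - 4)/(v + 4)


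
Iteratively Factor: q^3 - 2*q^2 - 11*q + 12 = (q - 4)*(q^2 + 2*q - 3) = (q - 4)*(q + 3)*(q - 1)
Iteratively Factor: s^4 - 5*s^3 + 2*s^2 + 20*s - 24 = (s + 2)*(s^3 - 7*s^2 + 16*s - 12) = (s - 3)*(s + 2)*(s^2 - 4*s + 4) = (s - 3)*(s - 2)*(s + 2)*(s - 2)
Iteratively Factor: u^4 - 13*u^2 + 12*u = (u + 4)*(u^3 - 4*u^2 + 3*u) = (u - 3)*(u + 4)*(u^2 - u) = (u - 3)*(u - 1)*(u + 4)*(u)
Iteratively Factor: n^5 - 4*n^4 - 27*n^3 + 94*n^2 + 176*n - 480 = (n - 5)*(n^4 + n^3 - 22*n^2 - 16*n + 96) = (n - 5)*(n - 4)*(n^3 + 5*n^2 - 2*n - 24) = (n - 5)*(n - 4)*(n - 2)*(n^2 + 7*n + 12) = (n - 5)*(n - 4)*(n - 2)*(n + 3)*(n + 4)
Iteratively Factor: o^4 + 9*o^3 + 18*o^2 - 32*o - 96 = (o + 4)*(o^3 + 5*o^2 - 2*o - 24) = (o + 4)^2*(o^2 + o - 6) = (o + 3)*(o + 4)^2*(o - 2)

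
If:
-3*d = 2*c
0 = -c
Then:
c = 0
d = 0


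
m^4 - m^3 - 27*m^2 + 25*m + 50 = (m - 5)*(m - 2)*(m + 1)*(m + 5)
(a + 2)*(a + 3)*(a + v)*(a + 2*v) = a^4 + 3*a^3*v + 5*a^3 + 2*a^2*v^2 + 15*a^2*v + 6*a^2 + 10*a*v^2 + 18*a*v + 12*v^2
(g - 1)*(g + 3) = g^2 + 2*g - 3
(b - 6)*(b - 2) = b^2 - 8*b + 12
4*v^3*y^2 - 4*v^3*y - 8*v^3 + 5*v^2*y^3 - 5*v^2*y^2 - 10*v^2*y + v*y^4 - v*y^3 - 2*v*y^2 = (v + y)*(4*v + y)*(y - 2)*(v*y + v)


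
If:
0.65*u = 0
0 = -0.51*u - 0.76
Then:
No Solution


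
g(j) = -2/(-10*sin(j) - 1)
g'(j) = -20*cos(j)/(-10*sin(j) - 1)^2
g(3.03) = 0.95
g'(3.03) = 4.45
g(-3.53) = 0.42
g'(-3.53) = 0.81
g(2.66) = 0.36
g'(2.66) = 0.56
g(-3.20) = 1.26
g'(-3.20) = 7.96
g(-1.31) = -0.23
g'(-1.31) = -0.07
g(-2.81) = -0.89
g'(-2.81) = 3.72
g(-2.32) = -0.32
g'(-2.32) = 0.34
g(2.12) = 0.21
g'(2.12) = 0.11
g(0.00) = 2.00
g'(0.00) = -20.00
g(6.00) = -1.11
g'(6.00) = -5.97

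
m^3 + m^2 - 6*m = m*(m - 2)*(m + 3)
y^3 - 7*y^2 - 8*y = y*(y - 8)*(y + 1)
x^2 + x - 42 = (x - 6)*(x + 7)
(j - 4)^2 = j^2 - 8*j + 16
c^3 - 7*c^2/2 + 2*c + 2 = (c - 2)^2*(c + 1/2)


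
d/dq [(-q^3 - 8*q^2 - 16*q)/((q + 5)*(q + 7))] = (-q^4 - 24*q^3 - 185*q^2 - 560*q - 560)/(q^4 + 24*q^3 + 214*q^2 + 840*q + 1225)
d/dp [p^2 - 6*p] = 2*p - 6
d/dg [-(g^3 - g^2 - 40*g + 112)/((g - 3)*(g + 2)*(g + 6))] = 2*(-3*g^4 - 28*g^3 + 116*g^2 + 524*g - 1392)/(g^6 + 10*g^5 + g^4 - 192*g^3 - 216*g^2 + 864*g + 1296)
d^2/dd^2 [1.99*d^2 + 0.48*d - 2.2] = 3.98000000000000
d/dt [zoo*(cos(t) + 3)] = zoo*sin(t)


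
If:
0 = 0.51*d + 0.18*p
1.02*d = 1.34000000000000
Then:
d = 1.31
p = -3.72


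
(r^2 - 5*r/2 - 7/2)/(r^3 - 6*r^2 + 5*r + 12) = (r - 7/2)/(r^2 - 7*r + 12)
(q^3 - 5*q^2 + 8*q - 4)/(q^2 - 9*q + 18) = (q^3 - 5*q^2 + 8*q - 4)/(q^2 - 9*q + 18)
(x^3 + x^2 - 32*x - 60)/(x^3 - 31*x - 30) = (x + 2)/(x + 1)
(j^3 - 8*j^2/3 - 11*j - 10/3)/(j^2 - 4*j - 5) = (3*j^2 + 7*j + 2)/(3*(j + 1))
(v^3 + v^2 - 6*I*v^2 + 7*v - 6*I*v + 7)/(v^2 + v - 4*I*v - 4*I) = (v^2 - 6*I*v + 7)/(v - 4*I)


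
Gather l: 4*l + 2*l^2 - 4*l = 2*l^2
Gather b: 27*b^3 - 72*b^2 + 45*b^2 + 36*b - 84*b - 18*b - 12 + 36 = 27*b^3 - 27*b^2 - 66*b + 24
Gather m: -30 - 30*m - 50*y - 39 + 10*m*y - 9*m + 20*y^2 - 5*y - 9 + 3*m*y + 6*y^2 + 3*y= m*(13*y - 39) + 26*y^2 - 52*y - 78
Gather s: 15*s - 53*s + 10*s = -28*s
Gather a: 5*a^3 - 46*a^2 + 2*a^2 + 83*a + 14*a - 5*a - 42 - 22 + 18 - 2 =5*a^3 - 44*a^2 + 92*a - 48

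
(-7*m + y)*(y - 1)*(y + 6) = -7*m*y^2 - 35*m*y + 42*m + y^3 + 5*y^2 - 6*y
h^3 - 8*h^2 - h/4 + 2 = (h - 8)*(h - 1/2)*(h + 1/2)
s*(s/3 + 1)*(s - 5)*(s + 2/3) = s^4/3 - 4*s^3/9 - 49*s^2/9 - 10*s/3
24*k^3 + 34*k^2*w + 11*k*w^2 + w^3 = (k + w)*(4*k + w)*(6*k + w)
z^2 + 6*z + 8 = (z + 2)*(z + 4)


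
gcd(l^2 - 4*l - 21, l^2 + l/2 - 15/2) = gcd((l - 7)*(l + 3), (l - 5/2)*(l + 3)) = l + 3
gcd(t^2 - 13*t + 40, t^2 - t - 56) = t - 8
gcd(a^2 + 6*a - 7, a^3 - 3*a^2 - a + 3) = a - 1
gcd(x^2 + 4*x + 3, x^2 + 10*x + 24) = 1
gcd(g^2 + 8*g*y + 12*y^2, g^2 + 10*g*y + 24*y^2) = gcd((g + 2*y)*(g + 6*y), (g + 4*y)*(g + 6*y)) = g + 6*y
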